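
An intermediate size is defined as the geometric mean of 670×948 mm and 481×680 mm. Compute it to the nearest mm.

568 × 803 mm

Short side: √(670 · 481) = √322270 ≈ 567.7 → 568 mm
Long side: √(948 · 680) = √644640 ≈ 802.9 → 803 mm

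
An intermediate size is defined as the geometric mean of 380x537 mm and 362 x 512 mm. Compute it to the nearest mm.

Short side: √(380 · 362) = √137560 ≈ 370.9 → 371 mm
Long side: √(537 · 512) = √274944 ≈ 524.4 → 524 mm

371 × 524 mm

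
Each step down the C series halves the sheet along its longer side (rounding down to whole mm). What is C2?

C0 = 917 × 1297 mm (C0 is the geometric mean of A0 and B0, aspect 1:√2).
C1: ⌊1297/2⌋ × 917 = 648 × 917 mm
C2: ⌊917/2⌋ × 648 = 458 × 648 mm

458 × 648 mm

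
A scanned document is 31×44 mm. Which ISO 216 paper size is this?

B10 (31 × 44 mm)

Aspect ratio 44/31 ≈ 1.419 — close to the ISO √2 ≈ 1.414.
In the B-series (B0 = 1000 × 1414 mm): B10 = 31 × 44 mm.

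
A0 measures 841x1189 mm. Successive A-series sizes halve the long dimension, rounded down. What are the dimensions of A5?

A1: ⌊1189/2⌋ × 841 = 594 × 841 mm
A2: ⌊841/2⌋ × 594 = 420 × 594 mm
A3: ⌊594/2⌋ × 420 = 297 × 420 mm
A4: ⌊420/2⌋ × 297 = 210 × 297 mm
A5: ⌊297/2⌋ × 210 = 148 × 210 mm

148 × 210 mm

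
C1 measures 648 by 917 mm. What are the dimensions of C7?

81 × 114 mm

C2: ⌊917/2⌋ × 648 = 458 × 648 mm
C3: ⌊648/2⌋ × 458 = 324 × 458 mm
C4: ⌊458/2⌋ × 324 = 229 × 324 mm
C5: ⌊324/2⌋ × 229 = 162 × 229 mm
C6: ⌊229/2⌋ × 162 = 114 × 162 mm
C7: ⌊162/2⌋ × 114 = 81 × 114 mm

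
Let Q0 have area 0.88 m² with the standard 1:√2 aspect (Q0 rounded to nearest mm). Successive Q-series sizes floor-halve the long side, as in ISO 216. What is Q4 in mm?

197 × 279 mm

Let Q0's short side be w mm. w · w√2 = 0.88 m² = 880,000 mm², so w ≈ 788.8 mm and w√2 ≈ 1115.6 mm → Q0 = 789 × 1116 mm.
Q1: ⌊1116/2⌋ × 789 = 558 × 789 mm
Q2: ⌊789/2⌋ × 558 = 394 × 558 mm
Q3: ⌊558/2⌋ × 394 = 279 × 394 mm
Q4: ⌊394/2⌋ × 279 = 197 × 279 mm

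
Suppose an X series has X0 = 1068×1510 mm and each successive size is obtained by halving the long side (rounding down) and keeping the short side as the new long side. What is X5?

X1: ⌊1510/2⌋ × 1068 = 755 × 1068 mm
X2: ⌊1068/2⌋ × 755 = 534 × 755 mm
X3: ⌊755/2⌋ × 534 = 377 × 534 mm
X4: ⌊534/2⌋ × 377 = 267 × 377 mm
X5: ⌊377/2⌋ × 267 = 188 × 267 mm

188 × 267 mm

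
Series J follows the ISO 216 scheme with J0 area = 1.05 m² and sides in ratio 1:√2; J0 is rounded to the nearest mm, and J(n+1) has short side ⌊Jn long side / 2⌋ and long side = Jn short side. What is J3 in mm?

Let J0's short side be w mm. w · w√2 = 1.05 m² = 1,050,000 mm², so w ≈ 861.7 mm and w√2 ≈ 1218.6 mm → J0 = 862 × 1219 mm.
J1: ⌊1219/2⌋ × 862 = 609 × 862 mm
J2: ⌊862/2⌋ × 609 = 431 × 609 mm
J3: ⌊609/2⌋ × 431 = 304 × 431 mm

304 × 431 mm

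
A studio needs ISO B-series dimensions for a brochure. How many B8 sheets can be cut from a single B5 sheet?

8

Each ISO step halves the sheet: 1 × B5 → 2 × B6 → 4 × B7 → 8 × B8
From B5 to B8 is 3 halving steps: 2^3 = 8.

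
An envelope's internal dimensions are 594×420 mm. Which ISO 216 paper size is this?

A2 (420 × 594 mm)

Aspect ratio 594/420 ≈ 1.414 — close to the ISO √2 ≈ 1.414.
In the A-series (A0 area = 1 m²): A2 = 420 × 594 mm.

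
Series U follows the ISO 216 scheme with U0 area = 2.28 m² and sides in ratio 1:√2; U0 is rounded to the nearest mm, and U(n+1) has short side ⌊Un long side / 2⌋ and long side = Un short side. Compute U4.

Let U0's short side be w mm. w · w√2 = 2.28 m² = 2,280,000 mm², so w ≈ 1269.7 mm and w√2 ≈ 1795.7 mm → U0 = 1270 × 1796 mm.
U1: ⌊1796/2⌋ × 1270 = 898 × 1270 mm
U2: ⌊1270/2⌋ × 898 = 635 × 898 mm
U3: ⌊898/2⌋ × 635 = 449 × 635 mm
U4: ⌊635/2⌋ × 449 = 317 × 449 mm

317 × 449 mm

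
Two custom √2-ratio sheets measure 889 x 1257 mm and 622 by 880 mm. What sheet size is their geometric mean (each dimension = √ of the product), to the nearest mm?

Short side: √(889 · 622) = √552958 ≈ 743.6 → 744 mm
Long side: √(1257 · 880) = √1106160 ≈ 1051.7 → 1052 mm

744 × 1052 mm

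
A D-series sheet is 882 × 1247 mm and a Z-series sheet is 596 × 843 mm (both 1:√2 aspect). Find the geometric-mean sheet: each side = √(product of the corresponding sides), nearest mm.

725 × 1025 mm

Short side: √(882 · 596) = √525672 ≈ 725.0 → 725 mm
Long side: √(1247 · 843) = √1051221 ≈ 1025.3 → 1025 mm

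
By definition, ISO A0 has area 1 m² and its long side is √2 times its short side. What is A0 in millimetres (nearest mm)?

841 × 1189 mm

Let the short side be w mm. Then the long side is w√2 and w · w√2 = 10⁶ mm².
w² = 10⁶/√2, so w = 1000 / 2^(1/4) ≈ 840.9 mm; long side = 1000 · 2^(1/4) ≈ 1189.2 mm.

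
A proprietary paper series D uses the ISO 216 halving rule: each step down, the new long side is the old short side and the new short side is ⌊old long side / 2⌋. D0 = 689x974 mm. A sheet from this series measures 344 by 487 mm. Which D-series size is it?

D0: 689 × 974 mm
D1: 487 × 689 mm
D2: 344 × 487 mm
D3: 243 × 344 mm
→ matches D2.

D2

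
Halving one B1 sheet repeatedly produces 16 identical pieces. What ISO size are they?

B5

16 = 2^4, so 4 halving steps.
B1 → B2 → … → B5 after 4 steps.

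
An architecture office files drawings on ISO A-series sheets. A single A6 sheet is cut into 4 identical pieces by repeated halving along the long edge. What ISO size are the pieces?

A8

4 = 2^2, so 2 halving steps.
A6 → A7 → … → A8 after 2 steps.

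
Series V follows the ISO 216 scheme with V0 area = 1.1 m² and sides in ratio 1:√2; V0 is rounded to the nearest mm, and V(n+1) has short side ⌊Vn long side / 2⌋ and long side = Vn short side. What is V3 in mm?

311 × 441 mm

Let V0's short side be w mm. w · w√2 = 1.1 m² = 1,100,000 mm², so w ≈ 881.9 mm and w√2 ≈ 1247.3 mm → V0 = 882 × 1247 mm.
V1: ⌊1247/2⌋ × 882 = 623 × 882 mm
V2: ⌊882/2⌋ × 623 = 441 × 623 mm
V3: ⌊623/2⌋ × 441 = 311 × 441 mm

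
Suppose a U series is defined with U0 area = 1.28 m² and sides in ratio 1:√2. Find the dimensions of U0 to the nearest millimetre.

951 × 1345 mm

Let the short side be w mm. Then w · w√2 = 1.28 m² = 1,280,000 mm².
w² = 1,280,000/√2, so w ≈ 951.4 mm; long side = w√2 ≈ 1345.4 mm.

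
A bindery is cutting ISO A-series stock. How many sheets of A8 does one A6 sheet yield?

Each ISO step halves the sheet: 1 × A6 → 2 × A7 → 4 × A8
From A6 to A8 is 2 halving steps: 2^2 = 4.

4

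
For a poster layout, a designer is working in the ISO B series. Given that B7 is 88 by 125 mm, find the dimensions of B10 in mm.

31 × 44 mm

B8: ⌊125/2⌋ × 88 = 62 × 88 mm
B9: ⌊88/2⌋ × 62 = 44 × 62 mm
B10: ⌊62/2⌋ × 44 = 31 × 44 mm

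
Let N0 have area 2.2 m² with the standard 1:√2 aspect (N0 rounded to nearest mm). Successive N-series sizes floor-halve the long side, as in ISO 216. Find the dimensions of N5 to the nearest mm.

Let N0's short side be w mm. w · w√2 = 2.2 m² = 2,200,000 mm², so w ≈ 1247.3 mm and w√2 ≈ 1763.9 mm → N0 = 1247 × 1764 mm.
N1: ⌊1764/2⌋ × 1247 = 882 × 1247 mm
N2: ⌊1247/2⌋ × 882 = 623 × 882 mm
N3: ⌊882/2⌋ × 623 = 441 × 623 mm
N4: ⌊623/2⌋ × 441 = 311 × 441 mm
N5: ⌊441/2⌋ × 311 = 220 × 311 mm

220 × 311 mm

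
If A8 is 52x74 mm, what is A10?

A9: ⌊74/2⌋ × 52 = 37 × 52 mm
A10: ⌊52/2⌋ × 37 = 26 × 37 mm

26 × 37 mm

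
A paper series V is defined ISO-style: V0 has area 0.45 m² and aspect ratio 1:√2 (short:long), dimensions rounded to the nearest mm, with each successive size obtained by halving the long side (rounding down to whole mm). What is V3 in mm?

Let V0's short side be w mm. w · w√2 = 0.45 m² = 450,000 mm², so w ≈ 564.1 mm and w√2 ≈ 797.7 mm → V0 = 564 × 798 mm.
V1: ⌊798/2⌋ × 564 = 399 × 564 mm
V2: ⌊564/2⌋ × 399 = 282 × 399 mm
V3: ⌊399/2⌋ × 282 = 199 × 282 mm

199 × 282 mm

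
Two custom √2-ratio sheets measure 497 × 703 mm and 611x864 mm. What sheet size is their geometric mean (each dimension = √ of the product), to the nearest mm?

551 × 779 mm

Short side: √(497 · 611) = √303667 ≈ 551.1 → 551 mm
Long side: √(703 · 864) = √607392 ≈ 779.4 → 779 mm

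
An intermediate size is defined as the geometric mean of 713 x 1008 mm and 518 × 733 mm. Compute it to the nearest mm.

Short side: √(713 · 518) = √369334 ≈ 607.7 → 608 mm
Long side: √(1008 · 733) = √738864 ≈ 859.6 → 860 mm

608 × 860 mm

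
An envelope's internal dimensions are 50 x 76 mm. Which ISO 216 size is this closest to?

Aspect ratio 76/50 ≈ 1.520 (ISO target is √2 ≈ 1.414).
In the A-series (A0 area = 1 m²): A8 = 52 × 74 mm.
Off by 4 mm total — nearest standard size.

A8 (52 × 74 mm)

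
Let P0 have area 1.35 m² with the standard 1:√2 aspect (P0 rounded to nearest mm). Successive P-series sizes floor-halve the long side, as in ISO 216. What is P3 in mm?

345 × 488 mm

Let P0's short side be w mm. w · w√2 = 1.35 m² = 1,350,000 mm², so w ≈ 977.0 mm and w√2 ≈ 1381.7 mm → P0 = 977 × 1382 mm.
P1: ⌊1382/2⌋ × 977 = 691 × 977 mm
P2: ⌊977/2⌋ × 691 = 488 × 691 mm
P3: ⌊691/2⌋ × 488 = 345 × 488 mm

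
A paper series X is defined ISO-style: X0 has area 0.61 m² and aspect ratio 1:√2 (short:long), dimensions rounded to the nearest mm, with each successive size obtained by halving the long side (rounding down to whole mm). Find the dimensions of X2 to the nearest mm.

328 × 464 mm

Let X0's short side be w mm. w · w√2 = 0.61 m² = 610,000 mm², so w ≈ 656.8 mm and w√2 ≈ 928.8 mm → X0 = 657 × 929 mm.
X1: ⌊929/2⌋ × 657 = 464 × 657 mm
X2: ⌊657/2⌋ × 464 = 328 × 464 mm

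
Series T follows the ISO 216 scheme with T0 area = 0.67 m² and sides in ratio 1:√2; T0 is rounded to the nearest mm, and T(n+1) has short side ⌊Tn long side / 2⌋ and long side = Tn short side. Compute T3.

243 × 344 mm

Let T0's short side be w mm. w · w√2 = 0.67 m² = 670,000 mm², so w ≈ 688.3 mm and w√2 ≈ 973.4 mm → T0 = 688 × 973 mm.
T1: ⌊973/2⌋ × 688 = 486 × 688 mm
T2: ⌊688/2⌋ × 486 = 344 × 486 mm
T3: ⌊486/2⌋ × 344 = 243 × 344 mm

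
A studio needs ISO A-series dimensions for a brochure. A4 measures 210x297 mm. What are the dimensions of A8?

52 × 74 mm

A5: ⌊297/2⌋ × 210 = 148 × 210 mm
A6: ⌊210/2⌋ × 148 = 105 × 148 mm
A7: ⌊148/2⌋ × 105 = 74 × 105 mm
A8: ⌊105/2⌋ × 74 = 52 × 74 mm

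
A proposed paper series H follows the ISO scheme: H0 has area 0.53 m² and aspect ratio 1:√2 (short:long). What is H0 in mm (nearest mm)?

Let the short side be w mm. Then w · w√2 = 0.53 m² = 530,000 mm².
w² = 530,000/√2, so w ≈ 612.2 mm; long side = w√2 ≈ 865.8 mm.

612 × 866 mm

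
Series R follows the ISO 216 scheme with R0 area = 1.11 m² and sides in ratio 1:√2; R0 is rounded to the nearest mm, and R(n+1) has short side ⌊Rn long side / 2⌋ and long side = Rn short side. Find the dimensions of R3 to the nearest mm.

Let R0's short side be w mm. w · w√2 = 1.11 m² = 1,110,000 mm², so w ≈ 885.9 mm and w√2 ≈ 1252.9 mm → R0 = 886 × 1253 mm.
R1: ⌊1253/2⌋ × 886 = 626 × 886 mm
R2: ⌊886/2⌋ × 626 = 443 × 626 mm
R3: ⌊626/2⌋ × 443 = 313 × 443 mm

313 × 443 mm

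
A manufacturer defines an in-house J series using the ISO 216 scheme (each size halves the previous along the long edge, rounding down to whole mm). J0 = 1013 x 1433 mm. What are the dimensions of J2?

506 × 716 mm

J1: ⌊1433/2⌋ × 1013 = 716 × 1013 mm
J2: ⌊1013/2⌋ × 716 = 506 × 716 mm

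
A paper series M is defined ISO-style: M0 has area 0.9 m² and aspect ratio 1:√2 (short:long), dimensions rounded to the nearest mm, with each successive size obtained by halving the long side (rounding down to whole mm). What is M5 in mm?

Let M0's short side be w mm. w · w√2 = 0.9 m² = 900,000 mm², so w ≈ 797.7 mm and w√2 ≈ 1128.2 mm → M0 = 798 × 1128 mm.
M1: ⌊1128/2⌋ × 798 = 564 × 798 mm
M2: ⌊798/2⌋ × 564 = 399 × 564 mm
M3: ⌊564/2⌋ × 399 = 282 × 399 mm
M4: ⌊399/2⌋ × 282 = 199 × 282 mm
M5: ⌊282/2⌋ × 199 = 141 × 199 mm

141 × 199 mm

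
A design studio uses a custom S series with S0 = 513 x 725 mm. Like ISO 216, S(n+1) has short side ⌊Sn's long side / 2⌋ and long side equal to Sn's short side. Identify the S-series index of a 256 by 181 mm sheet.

S3

S0: 513 × 725 mm
S1: 362 × 513 mm
S2: 256 × 362 mm
S3: 181 × 256 mm
S4: 128 × 181 mm
→ matches S3.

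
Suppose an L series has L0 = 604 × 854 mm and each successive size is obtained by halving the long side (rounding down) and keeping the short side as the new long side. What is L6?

L1 = 427 × 604 mm (from L0 by 1 halving).
L2: ⌊604/2⌋ × 427 = 302 × 427 mm
L3: ⌊427/2⌋ × 302 = 213 × 302 mm
L4: ⌊302/2⌋ × 213 = 151 × 213 mm
L5: ⌊213/2⌋ × 151 = 106 × 151 mm
L6: ⌊151/2⌋ × 106 = 75 × 106 mm

75 × 106 mm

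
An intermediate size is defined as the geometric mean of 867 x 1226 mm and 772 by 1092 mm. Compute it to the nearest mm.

Short side: √(867 · 772) = √669324 ≈ 818.1 → 818 mm
Long side: √(1226 · 1092) = √1338792 ≈ 1157.1 → 1157 mm

818 × 1157 mm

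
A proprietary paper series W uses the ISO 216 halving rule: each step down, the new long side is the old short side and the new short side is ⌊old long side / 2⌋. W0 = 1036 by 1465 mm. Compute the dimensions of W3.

366 × 518 mm

W1: ⌊1465/2⌋ × 1036 = 732 × 1036 mm
W2: ⌊1036/2⌋ × 732 = 518 × 732 mm
W3: ⌊732/2⌋ × 518 = 366 × 518 mm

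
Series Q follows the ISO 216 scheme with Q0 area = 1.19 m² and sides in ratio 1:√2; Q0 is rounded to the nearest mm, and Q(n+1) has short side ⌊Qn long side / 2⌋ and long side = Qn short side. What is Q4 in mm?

229 × 324 mm

Let Q0's short side be w mm. w · w√2 = 1.19 m² = 1,190,000 mm², so w ≈ 917.3 mm and w√2 ≈ 1297.3 mm → Q0 = 917 × 1297 mm.
Q1: ⌊1297/2⌋ × 917 = 648 × 917 mm
Q2: ⌊917/2⌋ × 648 = 458 × 648 mm
Q3: ⌊648/2⌋ × 458 = 324 × 458 mm
Q4: ⌊458/2⌋ × 324 = 229 × 324 mm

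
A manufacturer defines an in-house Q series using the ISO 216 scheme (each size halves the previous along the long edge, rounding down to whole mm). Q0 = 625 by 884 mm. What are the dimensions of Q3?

221 × 312 mm

Q1 = 442 × 625 mm (from Q0 by 1 halving).
Q2: ⌊625/2⌋ × 442 = 312 × 442 mm
Q3: ⌊442/2⌋ × 312 = 221 × 312 mm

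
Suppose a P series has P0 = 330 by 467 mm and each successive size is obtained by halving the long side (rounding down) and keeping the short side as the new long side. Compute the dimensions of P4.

P1: ⌊467/2⌋ × 330 = 233 × 330 mm
P2: ⌊330/2⌋ × 233 = 165 × 233 mm
P3: ⌊233/2⌋ × 165 = 116 × 165 mm
P4: ⌊165/2⌋ × 116 = 82 × 116 mm

82 × 116 mm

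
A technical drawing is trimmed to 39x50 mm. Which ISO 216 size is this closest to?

Aspect ratio 50/39 ≈ 1.282 (ISO target is √2 ≈ 1.414).
In the A-series (A0 area = 1 m²): A9 = 37 × 52 mm.
Off by 4 mm total — nearest standard size.

A9 (37 × 52 mm)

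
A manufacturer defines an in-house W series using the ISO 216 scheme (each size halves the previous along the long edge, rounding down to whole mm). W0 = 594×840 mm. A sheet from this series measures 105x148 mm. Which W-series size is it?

W0: 594 × 840 mm
W1: 420 × 594 mm
W2: 297 × 420 mm
W3: 210 × 297 mm
W4: 148 × 210 mm
W5: 105 × 148 mm
W6: 74 × 105 mm
→ matches W5.

W5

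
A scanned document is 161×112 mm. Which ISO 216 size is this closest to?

C6 (114 × 162 mm)

Aspect ratio 161/112 ≈ 1.438 (ISO target is √2 ≈ 1.414).
In the C-series (envelope sizes, between A and B): C6 = 114 × 162 mm.
Off by 3 mm total — nearest standard size.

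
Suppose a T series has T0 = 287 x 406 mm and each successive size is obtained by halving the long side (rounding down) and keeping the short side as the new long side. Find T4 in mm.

T1: ⌊406/2⌋ × 287 = 203 × 287 mm
T2: ⌊287/2⌋ × 203 = 143 × 203 mm
T3: ⌊203/2⌋ × 143 = 101 × 143 mm
T4: ⌊143/2⌋ × 101 = 71 × 101 mm

71 × 101 mm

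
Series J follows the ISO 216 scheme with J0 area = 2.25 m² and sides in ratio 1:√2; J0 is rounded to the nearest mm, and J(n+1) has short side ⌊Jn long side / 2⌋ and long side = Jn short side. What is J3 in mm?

Let J0's short side be w mm. w · w√2 = 2.25 m² = 2,250,000 mm², so w ≈ 1261.3 mm and w√2 ≈ 1783.8 mm → J0 = 1261 × 1784 mm.
J1: ⌊1784/2⌋ × 1261 = 892 × 1261 mm
J2: ⌊1261/2⌋ × 892 = 630 × 892 mm
J3: ⌊892/2⌋ × 630 = 446 × 630 mm

446 × 630 mm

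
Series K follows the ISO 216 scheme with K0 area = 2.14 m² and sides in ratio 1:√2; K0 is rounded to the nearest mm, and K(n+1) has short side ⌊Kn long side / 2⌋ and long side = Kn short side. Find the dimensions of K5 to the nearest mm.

Let K0's short side be w mm. w · w√2 = 2.14 m² = 2,140,000 mm², so w ≈ 1230.1 mm and w√2 ≈ 1739.7 mm → K0 = 1230 × 1740 mm.
K1: ⌊1740/2⌋ × 1230 = 870 × 1230 mm
K2: ⌊1230/2⌋ × 870 = 615 × 870 mm
K3: ⌊870/2⌋ × 615 = 435 × 615 mm
K4: ⌊615/2⌋ × 435 = 307 × 435 mm
K5: ⌊435/2⌋ × 307 = 217 × 307 mm

217 × 307 mm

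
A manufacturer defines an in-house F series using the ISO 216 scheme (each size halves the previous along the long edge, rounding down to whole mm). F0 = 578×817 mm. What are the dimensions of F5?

F1: ⌊817/2⌋ × 578 = 408 × 578 mm
F2: ⌊578/2⌋ × 408 = 289 × 408 mm
F3: ⌊408/2⌋ × 289 = 204 × 289 mm
F4: ⌊289/2⌋ × 204 = 144 × 204 mm
F5: ⌊204/2⌋ × 144 = 102 × 144 mm

102 × 144 mm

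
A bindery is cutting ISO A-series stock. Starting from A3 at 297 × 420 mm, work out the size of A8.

A4: ⌊420/2⌋ × 297 = 210 × 297 mm
A5: ⌊297/2⌋ × 210 = 148 × 210 mm
A6: ⌊210/2⌋ × 148 = 105 × 148 mm
A7: ⌊148/2⌋ × 105 = 74 × 105 mm
A8: ⌊105/2⌋ × 74 = 52 × 74 mm

52 × 74 mm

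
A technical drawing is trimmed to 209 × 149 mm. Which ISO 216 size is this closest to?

Aspect ratio 209/149 ≈ 1.403 — close to the ISO √2 ≈ 1.414.
In the A-series (A0 area = 1 m²): A5 = 148 × 210 mm.
Off by 2 mm total — nearest standard size.

A5 (148 × 210 mm)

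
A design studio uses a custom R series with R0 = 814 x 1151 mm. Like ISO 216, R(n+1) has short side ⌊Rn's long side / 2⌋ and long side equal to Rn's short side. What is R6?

101 × 143 mm

R1: ⌊1151/2⌋ × 814 = 575 × 814 mm
R2: ⌊814/2⌋ × 575 = 407 × 575 mm
R3: ⌊575/2⌋ × 407 = 287 × 407 mm
R4: ⌊407/2⌋ × 287 = 203 × 287 mm
R5: ⌊287/2⌋ × 203 = 143 × 203 mm
R6: ⌊203/2⌋ × 143 = 101 × 143 mm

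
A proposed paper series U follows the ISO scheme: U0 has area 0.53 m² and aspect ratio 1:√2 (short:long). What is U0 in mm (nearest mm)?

612 × 866 mm

Let the short side be w mm. Then w · w√2 = 0.53 m² = 530,000 mm².
w² = 530,000/√2, so w ≈ 612.2 mm; long side = w√2 ≈ 865.8 mm.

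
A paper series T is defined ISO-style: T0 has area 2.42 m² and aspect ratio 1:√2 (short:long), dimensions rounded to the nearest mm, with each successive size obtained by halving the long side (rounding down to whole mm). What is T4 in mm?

Let T0's short side be w mm. w · w√2 = 2.42 m² = 2,420,000 mm², so w ≈ 1308.1 mm and w√2 ≈ 1850.0 mm → T0 = 1308 × 1850 mm.
T1: ⌊1850/2⌋ × 1308 = 925 × 1308 mm
T2: ⌊1308/2⌋ × 925 = 654 × 925 mm
T3: ⌊925/2⌋ × 654 = 462 × 654 mm
T4: ⌊654/2⌋ × 462 = 327 × 462 mm

327 × 462 mm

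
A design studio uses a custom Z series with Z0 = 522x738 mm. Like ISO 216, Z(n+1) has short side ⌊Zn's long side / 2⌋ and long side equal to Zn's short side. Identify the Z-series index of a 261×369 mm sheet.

Z2

Z0: 522 × 738 mm
Z1: 369 × 522 mm
Z2: 261 × 369 mm
Z3: 184 × 261 mm
→ matches Z2.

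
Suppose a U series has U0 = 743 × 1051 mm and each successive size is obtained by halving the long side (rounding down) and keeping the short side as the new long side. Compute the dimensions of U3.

U1: ⌊1051/2⌋ × 743 = 525 × 743 mm
U2: ⌊743/2⌋ × 525 = 371 × 525 mm
U3: ⌊525/2⌋ × 371 = 262 × 371 mm

262 × 371 mm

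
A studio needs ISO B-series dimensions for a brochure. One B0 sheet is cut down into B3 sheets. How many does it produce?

Each ISO step halves the sheet: 1 × B0 → 2 × B1 → 4 × B2 → 8 × B3
From B0 to B3 is 3 halving steps: 2^3 = 8.

8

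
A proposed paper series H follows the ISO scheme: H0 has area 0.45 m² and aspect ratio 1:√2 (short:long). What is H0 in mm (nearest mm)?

Let the short side be w mm. Then w · w√2 = 0.45 m² = 450,000 mm².
w² = 450,000/√2, so w ≈ 564.1 mm; long side = w√2 ≈ 797.7 mm.

564 × 798 mm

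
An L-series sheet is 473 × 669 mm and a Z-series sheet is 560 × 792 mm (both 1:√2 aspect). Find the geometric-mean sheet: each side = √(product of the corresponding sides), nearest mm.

515 × 728 mm

Short side: √(473 · 560) = √264880 ≈ 514.7 → 515 mm
Long side: √(669 · 792) = √529848 ≈ 727.9 → 728 mm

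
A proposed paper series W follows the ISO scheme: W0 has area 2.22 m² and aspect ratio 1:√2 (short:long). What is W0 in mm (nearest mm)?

Let the short side be w mm. Then w · w√2 = 2.22 m² = 2,220,000 mm².
w² = 2,220,000/√2, so w ≈ 1252.9 mm; long side = w√2 ≈ 1771.9 mm.

1253 × 1772 mm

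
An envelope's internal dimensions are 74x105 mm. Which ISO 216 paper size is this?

Aspect ratio 105/74 ≈ 1.419 — close to the ISO √2 ≈ 1.414.
In the A-series (A0 area = 1 m²): A7 = 74 × 105 mm.

A7 (74 × 105 mm)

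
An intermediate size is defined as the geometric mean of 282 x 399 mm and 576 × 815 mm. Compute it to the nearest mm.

403 × 570 mm

Short side: √(282 · 576) = √162432 ≈ 403.0 → 403 mm
Long side: √(399 · 815) = √325185 ≈ 570.2 → 570 mm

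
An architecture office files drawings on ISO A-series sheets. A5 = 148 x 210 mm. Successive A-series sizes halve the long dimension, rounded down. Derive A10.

26 × 37 mm

A6: ⌊210/2⌋ × 148 = 105 × 148 mm
A7: ⌊148/2⌋ × 105 = 74 × 105 mm
A8: ⌊105/2⌋ × 74 = 52 × 74 mm
A9: ⌊74/2⌋ × 52 = 37 × 52 mm
A10: ⌊52/2⌋ × 37 = 26 × 37 mm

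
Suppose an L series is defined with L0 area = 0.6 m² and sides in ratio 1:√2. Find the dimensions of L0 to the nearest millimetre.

Let the short side be w mm. Then w · w√2 = 0.6 m² = 600,000 mm².
w² = 600,000/√2, so w ≈ 651.4 mm; long side = w√2 ≈ 921.2 mm.

651 × 921 mm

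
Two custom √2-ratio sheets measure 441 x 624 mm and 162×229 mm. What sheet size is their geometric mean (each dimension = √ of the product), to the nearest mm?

267 × 378 mm

Short side: √(441 · 162) = √71442 ≈ 267.3 → 267 mm
Long side: √(624 · 229) = √142896 ≈ 378.0 → 378 mm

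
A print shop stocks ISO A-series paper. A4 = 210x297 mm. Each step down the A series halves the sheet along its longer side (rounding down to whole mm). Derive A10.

26 × 37 mm

A5: ⌊297/2⌋ × 210 = 148 × 210 mm
A6: ⌊210/2⌋ × 148 = 105 × 148 mm
A7: ⌊148/2⌋ × 105 = 74 × 105 mm
A8: ⌊105/2⌋ × 74 = 52 × 74 mm
A9: ⌊74/2⌋ × 52 = 37 × 52 mm
A10: ⌊52/2⌋ × 37 = 26 × 37 mm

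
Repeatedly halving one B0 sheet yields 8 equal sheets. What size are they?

8 = 2^3, so 3 halving steps.
B0 → B1 → … → B3 after 3 steps.

B3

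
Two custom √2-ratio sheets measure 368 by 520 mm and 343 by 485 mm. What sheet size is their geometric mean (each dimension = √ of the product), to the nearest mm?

Short side: √(368 · 343) = √126224 ≈ 355.3 → 355 mm
Long side: √(520 · 485) = √252200 ≈ 502.2 → 502 mm

355 × 502 mm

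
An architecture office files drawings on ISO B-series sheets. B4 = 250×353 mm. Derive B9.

44 × 62 mm

B5: ⌊353/2⌋ × 250 = 176 × 250 mm
B6: ⌊250/2⌋ × 176 = 125 × 176 mm
B7: ⌊176/2⌋ × 125 = 88 × 125 mm
B8: ⌊125/2⌋ × 88 = 62 × 88 mm
B9: ⌊88/2⌋ × 62 = 44 × 62 mm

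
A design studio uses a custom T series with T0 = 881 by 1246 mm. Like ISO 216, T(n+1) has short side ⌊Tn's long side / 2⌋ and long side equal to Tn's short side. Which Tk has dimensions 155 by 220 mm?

T5

T0: 881 × 1246 mm
T1: 623 × 881 mm
T2: 440 × 623 mm
T3: 311 × 440 mm
T4: 220 × 311 mm
T5: 155 × 220 mm
T6: 110 × 155 mm
→ matches T5.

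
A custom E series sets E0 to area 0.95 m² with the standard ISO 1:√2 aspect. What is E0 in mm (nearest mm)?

Let the short side be w mm. Then w · w√2 = 0.95 m² = 950,000 mm².
w² = 950,000/√2, so w ≈ 819.6 mm; long side = w√2 ≈ 1159.1 mm.

820 × 1159 mm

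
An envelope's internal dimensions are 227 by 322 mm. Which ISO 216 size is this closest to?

Aspect ratio 322/227 ≈ 1.419 — close to the ISO √2 ≈ 1.414.
In the C-series (envelope sizes, between A and B): C4 = 229 × 324 mm.
Off by 4 mm total — nearest standard size.

C4 (229 × 324 mm)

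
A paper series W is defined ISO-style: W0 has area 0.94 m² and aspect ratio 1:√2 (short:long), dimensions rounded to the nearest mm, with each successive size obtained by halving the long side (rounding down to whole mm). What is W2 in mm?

Let W0's short side be w mm. w · w√2 = 0.94 m² = 940,000 mm², so w ≈ 815.3 mm and w√2 ≈ 1153.0 mm → W0 = 815 × 1153 mm.
W1: ⌊1153/2⌋ × 815 = 576 × 815 mm
W2: ⌊815/2⌋ × 576 = 407 × 576 mm

407 × 576 mm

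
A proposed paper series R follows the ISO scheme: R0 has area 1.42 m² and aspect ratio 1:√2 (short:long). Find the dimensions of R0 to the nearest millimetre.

Let the short side be w mm. Then w · w√2 = 1.42 m² = 1,420,000 mm².
w² = 1,420,000/√2, so w ≈ 1002.0 mm; long side = w√2 ≈ 1417.1 mm.

1002 × 1417 mm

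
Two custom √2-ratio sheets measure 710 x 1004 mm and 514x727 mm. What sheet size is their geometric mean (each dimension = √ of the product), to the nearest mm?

604 × 854 mm

Short side: √(710 · 514) = √364940 ≈ 604.1 → 604 mm
Long side: √(1004 · 727) = √729908 ≈ 854.3 → 854 mm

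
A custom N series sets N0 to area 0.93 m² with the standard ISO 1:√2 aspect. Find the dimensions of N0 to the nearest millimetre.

Let the short side be w mm. Then w · w√2 = 0.93 m² = 930,000 mm².
w² = 930,000/√2, so w ≈ 810.9 mm; long side = w√2 ≈ 1146.8 mm.

811 × 1147 mm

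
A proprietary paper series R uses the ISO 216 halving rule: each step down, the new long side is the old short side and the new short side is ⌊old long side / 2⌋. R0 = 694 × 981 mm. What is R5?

122 × 173 mm

R1 = 490 × 694 mm (from R0 by 1 halving).
R2: ⌊694/2⌋ × 490 = 347 × 490 mm
R3: ⌊490/2⌋ × 347 = 245 × 347 mm
R4: ⌊347/2⌋ × 245 = 173 × 245 mm
R5: ⌊245/2⌋ × 173 = 122 × 173 mm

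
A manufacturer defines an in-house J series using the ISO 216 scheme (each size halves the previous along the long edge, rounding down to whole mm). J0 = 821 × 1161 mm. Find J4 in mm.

J1: ⌊1161/2⌋ × 821 = 580 × 821 mm
J2: ⌊821/2⌋ × 580 = 410 × 580 mm
J3: ⌊580/2⌋ × 410 = 290 × 410 mm
J4: ⌊410/2⌋ × 290 = 205 × 290 mm

205 × 290 mm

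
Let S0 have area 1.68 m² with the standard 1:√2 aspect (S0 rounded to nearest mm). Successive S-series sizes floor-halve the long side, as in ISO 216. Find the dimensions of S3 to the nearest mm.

385 × 545 mm

Let S0's short side be w mm. w · w√2 = 1.68 m² = 1,680,000 mm², so w ≈ 1089.9 mm and w√2 ≈ 1541.4 mm → S0 = 1090 × 1541 mm.
S1: ⌊1541/2⌋ × 1090 = 770 × 1090 mm
S2: ⌊1090/2⌋ × 770 = 545 × 770 mm
S3: ⌊770/2⌋ × 545 = 385 × 545 mm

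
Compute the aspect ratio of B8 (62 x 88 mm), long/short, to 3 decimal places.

1.419

88 / 62 = 1.419
ISO 216 targets √2 ≈ 1.414; the +0.005 deviation is from mm rounding.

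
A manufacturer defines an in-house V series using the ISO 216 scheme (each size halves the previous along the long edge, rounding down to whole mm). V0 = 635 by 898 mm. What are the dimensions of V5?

V1: ⌊898/2⌋ × 635 = 449 × 635 mm
V2: ⌊635/2⌋ × 449 = 317 × 449 mm
V3: ⌊449/2⌋ × 317 = 224 × 317 mm
V4: ⌊317/2⌋ × 224 = 158 × 224 mm
V5: ⌊224/2⌋ × 158 = 112 × 158 mm

112 × 158 mm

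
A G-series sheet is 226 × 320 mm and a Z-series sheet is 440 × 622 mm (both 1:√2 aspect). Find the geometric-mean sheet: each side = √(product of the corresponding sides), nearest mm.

315 × 446 mm

Short side: √(226 · 440) = √99440 ≈ 315.3 → 315 mm
Long side: √(320 · 622) = √199040 ≈ 446.1 → 446 mm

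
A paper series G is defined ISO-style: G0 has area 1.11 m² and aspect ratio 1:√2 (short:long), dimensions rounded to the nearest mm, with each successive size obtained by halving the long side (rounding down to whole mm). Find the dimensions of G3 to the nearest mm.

313 × 443 mm

Let G0's short side be w mm. w · w√2 = 1.11 m² = 1,110,000 mm², so w ≈ 885.9 mm and w√2 ≈ 1252.9 mm → G0 = 886 × 1253 mm.
G1: ⌊1253/2⌋ × 886 = 626 × 886 mm
G2: ⌊886/2⌋ × 626 = 443 × 626 mm
G3: ⌊626/2⌋ × 443 = 313 × 443 mm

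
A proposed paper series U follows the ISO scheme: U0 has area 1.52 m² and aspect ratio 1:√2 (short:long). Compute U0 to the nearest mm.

1037 × 1466 mm

Let the short side be w mm. Then w · w√2 = 1.52 m² = 1,520,000 mm².
w² = 1,520,000/√2, so w ≈ 1036.7 mm; long side = w√2 ≈ 1466.2 mm.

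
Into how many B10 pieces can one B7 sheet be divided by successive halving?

Each ISO step halves the sheet: 1 × B7 → 2 × B8 → 4 × B9 → 8 × B10
From B7 to B10 is 3 halving steps: 2^3 = 8.

8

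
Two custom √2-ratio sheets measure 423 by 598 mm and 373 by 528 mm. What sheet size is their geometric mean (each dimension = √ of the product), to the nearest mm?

397 × 562 mm

Short side: √(423 · 373) = √157779 ≈ 397.2 → 397 mm
Long side: √(598 · 528) = √315744 ≈ 561.9 → 562 mm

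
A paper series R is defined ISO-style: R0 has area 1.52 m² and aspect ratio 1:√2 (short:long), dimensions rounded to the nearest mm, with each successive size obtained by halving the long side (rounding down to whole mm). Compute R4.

259 × 366 mm

Let R0's short side be w mm. w · w√2 = 1.52 m² = 1,520,000 mm², so w ≈ 1036.7 mm and w√2 ≈ 1466.2 mm → R0 = 1037 × 1466 mm.
R1: ⌊1466/2⌋ × 1037 = 733 × 1037 mm
R2: ⌊1037/2⌋ × 733 = 518 × 733 mm
R3: ⌊733/2⌋ × 518 = 366 × 518 mm
R4: ⌊518/2⌋ × 366 = 259 × 366 mm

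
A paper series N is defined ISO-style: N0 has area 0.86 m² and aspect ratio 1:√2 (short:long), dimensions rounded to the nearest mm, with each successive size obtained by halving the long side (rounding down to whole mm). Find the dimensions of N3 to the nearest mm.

275 × 390 mm

Let N0's short side be w mm. w · w√2 = 0.86 m² = 860,000 mm², so w ≈ 779.8 mm and w√2 ≈ 1102.8 mm → N0 = 780 × 1103 mm.
N1: ⌊1103/2⌋ × 780 = 551 × 780 mm
N2: ⌊780/2⌋ × 551 = 390 × 551 mm
N3: ⌊551/2⌋ × 390 = 275 × 390 mm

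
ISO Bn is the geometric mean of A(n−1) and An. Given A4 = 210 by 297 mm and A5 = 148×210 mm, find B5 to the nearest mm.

176 × 250 mm

Short side: √(210 · 148) = √31080 ≈ 176.3 → 176 mm
Long side: √(297 · 210) = √62370 ≈ 249.7 → 250 mm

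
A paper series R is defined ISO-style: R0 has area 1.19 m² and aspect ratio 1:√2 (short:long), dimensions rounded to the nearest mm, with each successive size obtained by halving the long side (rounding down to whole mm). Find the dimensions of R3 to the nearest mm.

324 × 458 mm

Let R0's short side be w mm. w · w√2 = 1.19 m² = 1,190,000 mm², so w ≈ 917.3 mm and w√2 ≈ 1297.3 mm → R0 = 917 × 1297 mm.
R1: ⌊1297/2⌋ × 917 = 648 × 917 mm
R2: ⌊917/2⌋ × 648 = 458 × 648 mm
R3: ⌊648/2⌋ × 458 = 324 × 458 mm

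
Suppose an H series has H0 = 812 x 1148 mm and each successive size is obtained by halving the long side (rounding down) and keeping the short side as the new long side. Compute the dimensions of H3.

287 × 406 mm

H1: ⌊1148/2⌋ × 812 = 574 × 812 mm
H2: ⌊812/2⌋ × 574 = 406 × 574 mm
H3: ⌊574/2⌋ × 406 = 287 × 406 mm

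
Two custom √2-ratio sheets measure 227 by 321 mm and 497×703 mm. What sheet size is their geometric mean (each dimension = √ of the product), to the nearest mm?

Short side: √(227 · 497) = √112819 ≈ 335.9 → 336 mm
Long side: √(321 · 703) = √225663 ≈ 475.0 → 475 mm

336 × 475 mm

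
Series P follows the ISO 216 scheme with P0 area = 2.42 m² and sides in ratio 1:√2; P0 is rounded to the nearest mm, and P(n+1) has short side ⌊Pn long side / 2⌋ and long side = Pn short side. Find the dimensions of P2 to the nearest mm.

Let P0's short side be w mm. w · w√2 = 2.42 m² = 2,420,000 mm², so w ≈ 1308.1 mm and w√2 ≈ 1850.0 mm → P0 = 1308 × 1850 mm.
P1: ⌊1850/2⌋ × 1308 = 925 × 1308 mm
P2: ⌊1308/2⌋ × 925 = 654 × 925 mm

654 × 925 mm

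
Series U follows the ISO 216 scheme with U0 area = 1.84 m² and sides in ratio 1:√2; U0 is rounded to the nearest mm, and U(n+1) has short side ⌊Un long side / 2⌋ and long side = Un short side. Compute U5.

201 × 285 mm

Let U0's short side be w mm. w · w√2 = 1.84 m² = 1,840,000 mm², so w ≈ 1140.6 mm and w√2 ≈ 1613.1 mm → U0 = 1141 × 1613 mm.
U1: ⌊1613/2⌋ × 1141 = 806 × 1141 mm
U2: ⌊1141/2⌋ × 806 = 570 × 806 mm
U3: ⌊806/2⌋ × 570 = 403 × 570 mm
U4: ⌊570/2⌋ × 403 = 285 × 403 mm
U5: ⌊403/2⌋ × 285 = 201 × 285 mm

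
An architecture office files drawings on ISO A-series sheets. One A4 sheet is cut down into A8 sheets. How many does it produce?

16

A4 = 210 × 297 mm; A8 = 52 × 74 mm.
Each halving step doubles the count; 4 steps from A4 to A8.
2^4 = 16.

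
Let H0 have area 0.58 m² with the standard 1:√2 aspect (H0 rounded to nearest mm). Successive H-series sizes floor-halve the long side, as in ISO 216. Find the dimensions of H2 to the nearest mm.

320 × 453 mm

Let H0's short side be w mm. w · w√2 = 0.58 m² = 580,000 mm², so w ≈ 640.4 mm and w√2 ≈ 905.7 mm → H0 = 640 × 906 mm.
H1: ⌊906/2⌋ × 640 = 453 × 640 mm
H2: ⌊640/2⌋ × 453 = 320 × 453 mm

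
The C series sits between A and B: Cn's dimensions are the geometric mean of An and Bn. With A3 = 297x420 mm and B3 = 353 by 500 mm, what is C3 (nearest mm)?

324 × 458 mm

Short side: √(297 · 353) = √104841 ≈ 323.8 → 324 mm
Long side: √(420 · 500) = √210000 ≈ 458.3 → 458 mm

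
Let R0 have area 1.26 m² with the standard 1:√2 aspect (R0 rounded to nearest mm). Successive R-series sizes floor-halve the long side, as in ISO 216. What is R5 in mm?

166 × 236 mm

Let R0's short side be w mm. w · w√2 = 1.26 m² = 1,260,000 mm², so w ≈ 943.9 mm and w√2 ≈ 1334.9 mm → R0 = 944 × 1335 mm.
R1: ⌊1335/2⌋ × 944 = 667 × 944 mm
R2: ⌊944/2⌋ × 667 = 472 × 667 mm
R3: ⌊667/2⌋ × 472 = 333 × 472 mm
R4: ⌊472/2⌋ × 333 = 236 × 333 mm
R5: ⌊333/2⌋ × 236 = 166 × 236 mm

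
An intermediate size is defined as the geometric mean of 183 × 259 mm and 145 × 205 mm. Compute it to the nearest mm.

Short side: √(183 · 145) = √26535 ≈ 162.9 → 163 mm
Long side: √(259 · 205) = √53095 ≈ 230.4 → 230 mm

163 × 230 mm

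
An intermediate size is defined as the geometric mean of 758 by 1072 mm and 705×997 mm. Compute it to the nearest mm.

731 × 1034 mm

Short side: √(758 · 705) = √534390 ≈ 731.0 → 731 mm
Long side: √(1072 · 997) = √1068784 ≈ 1033.8 → 1034 mm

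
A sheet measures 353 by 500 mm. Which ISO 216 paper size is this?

Aspect ratio 500/353 ≈ 1.416 — close to the ISO √2 ≈ 1.414.
In the B-series (B0 = 1000 × 1414 mm): B3 = 353 × 500 mm.

B3 (353 × 500 mm)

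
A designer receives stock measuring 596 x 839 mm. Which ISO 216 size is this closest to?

A1 (594 × 841 mm)

Aspect ratio 839/596 ≈ 1.408 — close to the ISO √2 ≈ 1.414.
In the A-series (A0 area = 1 m²): A1 = 594 × 841 mm.
Off by 4 mm total — nearest standard size.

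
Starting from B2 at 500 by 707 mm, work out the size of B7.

B3: ⌊707/2⌋ × 500 = 353 × 500 mm
B4: ⌊500/2⌋ × 353 = 250 × 353 mm
B5: ⌊353/2⌋ × 250 = 176 × 250 mm
B6: ⌊250/2⌋ × 176 = 125 × 176 mm
B7: ⌊176/2⌋ × 125 = 88 × 125 mm

88 × 125 mm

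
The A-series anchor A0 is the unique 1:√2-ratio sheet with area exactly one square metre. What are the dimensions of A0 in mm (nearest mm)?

841 × 1189 mm

Let the short side be w mm. Then the long side is w√2 and w · w√2 = 10⁶ mm².
w² = 10⁶/√2, so w = 1000 / 2^(1/4) ≈ 840.9 mm; long side = 1000 · 2^(1/4) ≈ 1189.2 mm.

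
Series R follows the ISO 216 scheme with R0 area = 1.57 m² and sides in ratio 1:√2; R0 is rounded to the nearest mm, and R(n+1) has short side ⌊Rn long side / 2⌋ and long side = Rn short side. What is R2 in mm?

527 × 745 mm

Let R0's short side be w mm. w · w√2 = 1.57 m² = 1,570,000 mm², so w ≈ 1053.6 mm and w√2 ≈ 1490.1 mm → R0 = 1054 × 1490 mm.
R1: ⌊1490/2⌋ × 1054 = 745 × 1054 mm
R2: ⌊1054/2⌋ × 745 = 527 × 745 mm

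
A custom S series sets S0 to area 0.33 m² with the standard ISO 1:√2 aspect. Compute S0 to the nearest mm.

Let the short side be w mm. Then w · w√2 = 0.33 m² = 330,000 mm².
w² = 330,000/√2, so w ≈ 483.1 mm; long side = w√2 ≈ 683.1 mm.

483 × 683 mm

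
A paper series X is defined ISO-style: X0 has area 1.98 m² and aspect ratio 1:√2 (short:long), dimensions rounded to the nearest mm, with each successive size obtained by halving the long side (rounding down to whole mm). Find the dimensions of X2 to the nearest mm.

591 × 836 mm

Let X0's short side be w mm. w · w√2 = 1.98 m² = 1,980,000 mm², so w ≈ 1183.2 mm and w√2 ≈ 1673.4 mm → X0 = 1183 × 1673 mm.
X1: ⌊1673/2⌋ × 1183 = 836 × 1183 mm
X2: ⌊1183/2⌋ × 836 = 591 × 836 mm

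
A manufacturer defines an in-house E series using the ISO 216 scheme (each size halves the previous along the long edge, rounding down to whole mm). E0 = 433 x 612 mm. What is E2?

E1: ⌊612/2⌋ × 433 = 306 × 433 mm
E2: ⌊433/2⌋ × 306 = 216 × 306 mm

216 × 306 mm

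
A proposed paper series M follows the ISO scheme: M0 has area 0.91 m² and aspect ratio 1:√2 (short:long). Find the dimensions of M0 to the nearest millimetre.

802 × 1134 mm

Let the short side be w mm. Then w · w√2 = 0.91 m² = 910,000 mm².
w² = 910,000/√2, so w ≈ 802.2 mm; long side = w√2 ≈ 1134.4 mm.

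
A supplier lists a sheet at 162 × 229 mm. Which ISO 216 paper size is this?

C5 (162 × 229 mm)

Aspect ratio 229/162 ≈ 1.414 — close to the ISO √2 ≈ 1.414.
In the C-series (envelope sizes, between A and B): C5 = 162 × 229 mm.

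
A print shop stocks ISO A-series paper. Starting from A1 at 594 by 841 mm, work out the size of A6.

A2: ⌊841/2⌋ × 594 = 420 × 594 mm
A3: ⌊594/2⌋ × 420 = 297 × 420 mm
A4: ⌊420/2⌋ × 297 = 210 × 297 mm
A5: ⌊297/2⌋ × 210 = 148 × 210 mm
A6: ⌊210/2⌋ × 148 = 105 × 148 mm

105 × 148 mm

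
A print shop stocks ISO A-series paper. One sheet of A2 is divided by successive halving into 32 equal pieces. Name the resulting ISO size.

32 = 2^5, so 5 halving steps.
A2 → A3 → … → A7 after 5 steps.

A7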